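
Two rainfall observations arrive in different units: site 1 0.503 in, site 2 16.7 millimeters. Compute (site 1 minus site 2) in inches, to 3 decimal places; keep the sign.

site 2: 16.7 mm = 0.65748 in.
Difference: 0.50300 − 0.65748 = -0.154 in.

-0.154 in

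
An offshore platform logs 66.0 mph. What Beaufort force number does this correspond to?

66.0 mph = 29.5 m/s, which is Beaufort 11 (violent storm, 28.5–32.6 m/s).

Beaufort force 11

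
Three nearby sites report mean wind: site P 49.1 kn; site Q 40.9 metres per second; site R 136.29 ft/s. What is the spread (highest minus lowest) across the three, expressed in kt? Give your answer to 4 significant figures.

31.65 kt

site Q: 40.9 m/s = 79.5032 kt.
site R: 136.29 ft/s = 80.7496 kt.
Spread: 80.7496 − 49.1000 = 31.65 kt.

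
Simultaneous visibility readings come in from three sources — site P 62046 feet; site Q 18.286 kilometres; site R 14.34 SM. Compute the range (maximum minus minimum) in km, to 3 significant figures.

4.79 km

site P: 62046 ft = 18.9116 km.
site R: 14.34 SM = 23.0780 km.
Spread: 23.0780 − 18.2860 = 4.79 km.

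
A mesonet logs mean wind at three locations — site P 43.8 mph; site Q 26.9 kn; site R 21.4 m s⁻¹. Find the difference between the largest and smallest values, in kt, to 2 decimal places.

14.70 kt

site P: 43.8 mph = 38.0612 kt.
site R: 21.4 m/s = 41.5983 kt.
Spread: 41.5983 − 26.9000 = 14.70 kt.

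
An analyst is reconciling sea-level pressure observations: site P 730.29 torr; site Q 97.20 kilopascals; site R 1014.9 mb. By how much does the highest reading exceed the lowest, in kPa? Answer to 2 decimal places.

site P: 730.29 mmHg = 97.3640 kPa.
site R: 1014.9 mb = 101.4900 kPa.
Spread: 101.4900 − 97.2000 = 4.29 kPa.

4.29 kPa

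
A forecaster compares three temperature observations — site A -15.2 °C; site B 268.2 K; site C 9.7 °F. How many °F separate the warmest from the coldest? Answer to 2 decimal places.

site B: 268.2 K = -4.950 °C.
site C: 9.7 °F = -12.389 °C.
Spread: (-4.950) − (-15.200) = 10.250 °C = 18.45 °F.

18.45 °F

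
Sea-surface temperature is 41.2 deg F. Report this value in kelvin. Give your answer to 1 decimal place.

278.3 K

First to °C: 5.11 °C.
Then to K: 278.3 K.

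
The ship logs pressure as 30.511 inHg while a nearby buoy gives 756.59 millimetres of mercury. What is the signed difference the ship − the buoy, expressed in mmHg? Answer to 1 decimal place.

18.4 mmHg

the ship: 30.511 inHg = 774.979 mmHg.
Difference: 774.979 − 756.590 = 18.4 mmHg.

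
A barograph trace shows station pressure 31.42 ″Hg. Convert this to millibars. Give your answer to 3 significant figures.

1 inHg = 33.8639 mb, so 31.42 × 33.8639 = 1060 mb.

1060 mb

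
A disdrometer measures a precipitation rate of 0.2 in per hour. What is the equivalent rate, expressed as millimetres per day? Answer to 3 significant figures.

0.2 in/hour × 25.4 mm/in × 24 hour/day = 122 mm/day.

122 mm/day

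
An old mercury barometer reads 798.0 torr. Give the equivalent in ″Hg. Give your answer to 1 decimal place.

1 mmHg = 0.0393701 inHg, so 798.0 × 0.0393701 = 31.4 inHg.

31.4 inHg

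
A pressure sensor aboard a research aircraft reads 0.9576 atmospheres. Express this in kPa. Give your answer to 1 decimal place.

97.0 kPa

1 atm = 101.325 kPa, so 0.9576 × 101.325 = 97.0 kPa.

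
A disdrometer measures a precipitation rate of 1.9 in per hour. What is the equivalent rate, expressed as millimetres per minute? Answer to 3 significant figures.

1.9 in/hour × 25.4 mm/in × 0.0166667 hour/minute = 0.804 mm/minute.

0.804 mm/minute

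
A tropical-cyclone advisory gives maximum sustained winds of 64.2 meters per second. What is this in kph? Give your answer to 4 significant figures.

231.1 km/h

1 m/s = 3.6 km/h, so 64.2 × 3.6 = 231.1 km/h.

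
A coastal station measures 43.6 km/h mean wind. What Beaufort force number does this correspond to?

43.6 km/h = 12.1 m/s, which is Beaufort 6 (strong breeze, 10.8–13.8 m/s).

Beaufort force 6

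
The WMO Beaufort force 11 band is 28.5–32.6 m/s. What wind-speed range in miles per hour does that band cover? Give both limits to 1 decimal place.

63.8 to 72.9 mph

28.5–32.6 m/s × 2.237 = 63.8–72.9 mph.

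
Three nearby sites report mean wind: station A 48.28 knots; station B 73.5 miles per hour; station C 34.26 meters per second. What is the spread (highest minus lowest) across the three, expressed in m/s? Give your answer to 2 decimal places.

9.42 m/s

station A: 48.28 kt = 24.8374 m/s.
station B: 73.5 mph = 32.8574 m/s.
Spread: 34.2600 − 24.8374 = 9.42 m/s.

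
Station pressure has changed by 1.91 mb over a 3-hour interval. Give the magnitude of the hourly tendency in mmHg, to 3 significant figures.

1.91 mb / 3 h × 0.750062 mmHg/mb = 0.478 mmHg/h.

0.478 mmHg per hour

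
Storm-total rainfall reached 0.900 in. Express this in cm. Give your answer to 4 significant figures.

2.286 cm

1 in = 2.54 cm, so 0.900 × 2.54 = 2.286 cm.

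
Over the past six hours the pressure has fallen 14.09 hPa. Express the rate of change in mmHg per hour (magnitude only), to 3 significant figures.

1.76 mmHg per hour

14.09 hPa / 6 h × 0.750062 mmHg/hPa = 1.76 mmHg/h.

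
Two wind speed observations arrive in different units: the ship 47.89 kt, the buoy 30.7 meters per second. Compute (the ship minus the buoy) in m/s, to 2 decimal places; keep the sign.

-6.06 m/s

the ship: 47.89 kt = 24.6367 m/s.
Difference: 24.6367 − 30.7000 = -6.06 m/s.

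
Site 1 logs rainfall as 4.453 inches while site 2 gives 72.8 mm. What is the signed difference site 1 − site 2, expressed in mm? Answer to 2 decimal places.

site 1: 4.453 in = 113.1062 mm.
Difference: 113.1062 − 72.8000 = 40.31 mm.

40.31 mm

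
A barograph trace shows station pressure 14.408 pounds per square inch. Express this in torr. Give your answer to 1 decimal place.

745.1 mmHg

1 psi = 51.7149 mmHg, so 14.408 × 51.7149 = 745.1 mmHg.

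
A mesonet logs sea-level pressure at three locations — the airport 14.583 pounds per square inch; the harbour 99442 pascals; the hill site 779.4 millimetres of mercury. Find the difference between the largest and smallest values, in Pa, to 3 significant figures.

the airport: 14.583 psi = 100546.25 Pa.
the hill site: 779.4 mmHg = 103911.47 Pa.
Spread: 103911.47 − 99442.00 = 4470 Pa.

4470 Pa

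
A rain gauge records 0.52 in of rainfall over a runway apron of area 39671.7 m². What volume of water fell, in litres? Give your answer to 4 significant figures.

524000 litres

Depth: 0.52 in × 25.4 = 13.208 mm.
1 mm over 1 m² is 1 L, so volume = 13.208 × 39671.7 = 523983.81 L ≈ 524000 L.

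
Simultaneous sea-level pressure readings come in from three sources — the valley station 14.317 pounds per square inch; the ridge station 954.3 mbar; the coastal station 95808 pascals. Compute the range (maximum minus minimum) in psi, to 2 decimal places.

the ridge station: 954.3 mb = 13.8410 psi.
the coastal station: 95808 Pa = 13.8958 psi.
Spread: 14.3170 − 13.8410 = 0.48 psi.

0.48 psi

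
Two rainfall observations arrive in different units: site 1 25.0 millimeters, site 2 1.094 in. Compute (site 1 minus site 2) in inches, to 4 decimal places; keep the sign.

site 1: 25.0 mm = 0.984252 in.
Difference: 0.984252 − 1.094000 = -0.1097 in.

-0.1097 in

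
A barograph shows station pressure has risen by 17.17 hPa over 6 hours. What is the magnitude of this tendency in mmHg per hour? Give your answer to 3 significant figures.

2.15 mmHg per hour

17.17 hPa / 6 h × 0.750062 mmHg/hPa = 2.15 mmHg/h.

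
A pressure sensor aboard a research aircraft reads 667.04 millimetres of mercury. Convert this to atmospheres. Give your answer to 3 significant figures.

1 mmHg = 0.00131579 atm, so 667.04 × 0.00131579 = 0.878 atm.

0.878 atm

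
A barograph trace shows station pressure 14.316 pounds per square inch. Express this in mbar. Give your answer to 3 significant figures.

1 psi = 68.9476 mb, so 14.316 × 68.9476 = 987 mb.

987 mb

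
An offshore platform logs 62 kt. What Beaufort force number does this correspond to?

62 kt lies in the Beaufort 11 band (violent storm, 56–63 kt).

Beaufort force 11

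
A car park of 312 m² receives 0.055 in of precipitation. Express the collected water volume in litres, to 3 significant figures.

Depth: 0.055 in × 25.4 = 1.397 mm.
1 mm over 1 m² is 1 L, so volume = 1.397 × 312 = 435.864 L ≈ 436 L.

436 litres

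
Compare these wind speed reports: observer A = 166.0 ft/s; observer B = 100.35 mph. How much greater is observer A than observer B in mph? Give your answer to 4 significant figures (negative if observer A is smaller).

observer A: 166.0 ft/s = 113.1818 mph.
Difference: 113.1818 − 100.3500 = 12.83 mph.

12.83 mph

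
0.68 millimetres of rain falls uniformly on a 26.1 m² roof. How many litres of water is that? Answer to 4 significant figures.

17.75 litres

1 mm over 1 m² is 1 L, so volume = 0.68 × 26.1 = 17.748 L ≈ 17.75 L.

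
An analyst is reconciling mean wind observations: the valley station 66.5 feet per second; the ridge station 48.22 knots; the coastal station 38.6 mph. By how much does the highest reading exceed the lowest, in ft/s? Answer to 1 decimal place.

the ridge station: 48.22 kt = 81.386 ft/s.
the coastal station: 38.6 mph = 56.613 ft/s.
Spread: 81.386 − 56.613 = 24.8 ft/s.

24.8 ft/s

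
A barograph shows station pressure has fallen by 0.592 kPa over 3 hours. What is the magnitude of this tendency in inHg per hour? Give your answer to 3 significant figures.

0.592 kPa / 3 h × 0.2953 inHg/kPa = 0.0583 inHg/h.

0.0583 inHg per hour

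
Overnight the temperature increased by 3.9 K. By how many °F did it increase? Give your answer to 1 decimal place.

For a temperature change the 32° offset cancels: Δ°F = 3.9 × 1.8 = 7.0 °F.

7.0 °F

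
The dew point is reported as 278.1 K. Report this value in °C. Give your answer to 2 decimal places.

4.95 °C

°C = 278.1 − 273.15 = 4.95 °C.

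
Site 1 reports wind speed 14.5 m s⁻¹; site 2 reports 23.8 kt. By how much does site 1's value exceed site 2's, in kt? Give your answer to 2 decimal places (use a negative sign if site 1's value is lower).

site 1: 14.5 m/s = 28.1857 kt.
Difference: 28.1857 − 23.8000 = 4.39 kt.

4.39 kt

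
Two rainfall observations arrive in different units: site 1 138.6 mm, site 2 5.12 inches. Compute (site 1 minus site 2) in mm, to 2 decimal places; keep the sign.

8.55 mm

site 2: 5.12 in = 130.0480 mm.
Difference: 138.6000 − 130.0480 = 8.55 mm.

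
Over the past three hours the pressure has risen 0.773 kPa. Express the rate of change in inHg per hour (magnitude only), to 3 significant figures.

0.773 kPa / 3 h × 0.2953 inHg/kPa = 0.0761 inHg/h.

0.0761 inHg per hour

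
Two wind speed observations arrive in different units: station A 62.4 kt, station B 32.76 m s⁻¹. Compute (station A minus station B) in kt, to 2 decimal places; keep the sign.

station B: 32.76 m/s = 63.6803 kt.
Difference: 62.4000 − 63.6803 = -1.28 kt.

-1.28 kt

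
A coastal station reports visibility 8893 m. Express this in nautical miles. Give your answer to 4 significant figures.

4.802 nmi

1 m = 0.000539957 nmi, so 8893 × 0.000539957 = 4.802 nmi.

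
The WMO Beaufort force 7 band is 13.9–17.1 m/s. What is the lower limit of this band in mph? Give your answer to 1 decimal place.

13.9–17.1 m/s × 2.237 = 31.1–38.3 mph.

31.1 mph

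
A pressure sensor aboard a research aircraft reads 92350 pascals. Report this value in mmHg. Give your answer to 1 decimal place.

1 Pa = 0.00750062 mmHg, so 92350 × 0.00750062 = 692.7 mmHg.

692.7 mmHg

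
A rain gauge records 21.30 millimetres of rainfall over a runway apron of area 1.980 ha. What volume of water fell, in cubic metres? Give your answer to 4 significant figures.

Area: 1.980 ha = 19800 m².
1 mm over 1 m² is 1 L, so volume = 21.3 × 19800 = 421740 L = 421.7 m³.

421.7 cubic metres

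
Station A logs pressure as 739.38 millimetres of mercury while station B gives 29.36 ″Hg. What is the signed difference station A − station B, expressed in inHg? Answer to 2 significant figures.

station A: 739.38 mmHg = 29.1094 inHg.
Difference: 29.1094 − 29.3600 = -0.25 inHg.

-0.25 inHg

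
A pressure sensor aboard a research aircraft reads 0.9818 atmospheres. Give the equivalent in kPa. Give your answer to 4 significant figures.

99.48 kPa

1 atm = 101.325 kPa, so 0.9818 × 101.325 = 99.48 kPa.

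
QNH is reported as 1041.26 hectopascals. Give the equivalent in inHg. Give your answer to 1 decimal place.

30.7 inHg

1 hPa = 0.02953 inHg, so 1041.26 × 0.02953 = 30.7 inHg.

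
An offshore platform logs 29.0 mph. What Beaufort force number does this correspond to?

Beaufort force 6

29.0 mph = 13.0 m/s, which is Beaufort 6 (strong breeze, 10.8–13.8 m/s).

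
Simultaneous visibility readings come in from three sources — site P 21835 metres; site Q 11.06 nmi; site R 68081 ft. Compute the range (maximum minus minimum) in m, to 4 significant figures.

1352 m

site Q: 11.06 nmi = 20483.12 m.
site R: 68081 ft = 20751.09 m.
Spread: 21835.00 − 20483.12 = 1352 m.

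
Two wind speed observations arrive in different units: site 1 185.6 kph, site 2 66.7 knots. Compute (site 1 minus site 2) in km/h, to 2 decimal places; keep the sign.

site 2: 66.7 kt = 123.5284 km/h.
Difference: 185.6000 − 123.5284 = 62.07 km/h.

62.07 km/h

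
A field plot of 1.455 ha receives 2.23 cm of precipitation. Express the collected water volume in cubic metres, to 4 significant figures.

Depth: 2.23 cm × 10 = 22.3 mm.
Area: 1.455 ha = 14550 m².
1 mm over 1 m² is 1 L, so volume = 22.3 × 14550 = 324465 L = 324.5 m³.

324.5 cubic metres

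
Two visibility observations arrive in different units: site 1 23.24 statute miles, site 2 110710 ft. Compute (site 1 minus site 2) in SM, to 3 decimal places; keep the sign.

site 2: 110710 ft = 20.96780 SM.
Difference: 23.24000 − 20.96780 = 2.272 SM.

2.272 SM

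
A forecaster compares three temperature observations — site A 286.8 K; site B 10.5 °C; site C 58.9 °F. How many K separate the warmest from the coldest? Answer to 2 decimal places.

site A: 286.8 K = 13.650 °C.
site C: 58.9 °F = 14.944 °C.
Spread: 14.944 − 10.500 = 4.444 °C.

4.44 K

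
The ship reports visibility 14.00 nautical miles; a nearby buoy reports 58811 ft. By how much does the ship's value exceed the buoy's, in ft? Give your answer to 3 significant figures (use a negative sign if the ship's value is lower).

26300 ft

the ship: 14.00 nmi = 85065.62 ft.
Difference: 85065.62 − 58811.00 = 26300 ft.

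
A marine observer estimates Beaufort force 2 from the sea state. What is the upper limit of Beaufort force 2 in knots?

Beaufort 2 (light breeze) spans 4–6 knots.

6 kt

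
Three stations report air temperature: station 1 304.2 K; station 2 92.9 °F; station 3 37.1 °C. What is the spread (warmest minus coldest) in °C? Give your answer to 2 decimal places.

6.05 °C

station 1: 304.2 K = 31.050 °C.
station 2: 92.9 °F = 33.833 °C.
Spread: 37.100 − 31.050 = 6.050 °C.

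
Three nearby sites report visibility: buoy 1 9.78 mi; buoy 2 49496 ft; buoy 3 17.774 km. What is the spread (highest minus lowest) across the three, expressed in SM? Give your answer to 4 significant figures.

1.670 SM

buoy 2: 49496 ft = 9.37424 SM.
buoy 3: 17.774 km = 11.04425 SM.
Spread: 11.04425 − 9.37424 = 1.670 SM.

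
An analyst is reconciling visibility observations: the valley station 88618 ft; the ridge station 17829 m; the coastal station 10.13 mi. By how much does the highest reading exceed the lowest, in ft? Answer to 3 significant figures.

35100 ft

the ridge station: 17829 m = 58494.09 ft.
the coastal station: 10.13 SM = 53486.40 ft.
Spread: 88618.00 − 53486.40 = 35100 ft.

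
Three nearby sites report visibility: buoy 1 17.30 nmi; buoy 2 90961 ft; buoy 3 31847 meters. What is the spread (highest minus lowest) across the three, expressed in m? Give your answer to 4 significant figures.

4315 m

buoy 1: 17.30 nmi = 32039.60 m.
buoy 2: 90961 ft = 27724.91 m.
Spread: 32039.60 − 27724.91 = 4315 m.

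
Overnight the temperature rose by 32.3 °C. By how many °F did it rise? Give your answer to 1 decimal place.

Converting a difference, only the 9/5 scale factor applies: Δ°F = 32.3 × 1.8 = 58.1 °F.

58.1 °F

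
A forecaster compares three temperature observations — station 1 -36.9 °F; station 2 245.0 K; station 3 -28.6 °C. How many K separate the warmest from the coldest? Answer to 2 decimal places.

station 1: -36.9 °F = -38.278 °C.
station 2: 245.0 K = -28.150 °C.
Spread: (-28.150) − (-38.278) = 10.128 °C.

10.13 K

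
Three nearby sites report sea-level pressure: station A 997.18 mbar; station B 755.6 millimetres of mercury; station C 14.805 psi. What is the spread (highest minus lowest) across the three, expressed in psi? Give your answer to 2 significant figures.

station A: 997.18 mb = 14.4629 psi.
station B: 755.6 mmHg = 14.6109 psi.
Spread: 14.8050 − 14.4629 = 0.34 psi.

0.34 psi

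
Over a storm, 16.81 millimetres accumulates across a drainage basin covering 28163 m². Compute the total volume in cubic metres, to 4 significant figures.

473.4 cubic metres

1 mm over 1 m² is 1 L, so volume = 16.81 × 28163 = 473420.03 L = 473.4 m³.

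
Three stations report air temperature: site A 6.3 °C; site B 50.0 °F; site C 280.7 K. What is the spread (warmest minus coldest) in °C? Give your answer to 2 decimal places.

3.70 °C

site B: 50.0 °F = 10.000 °C.
site C: 280.7 K = 7.550 °C.
Spread: 10.000 − 6.300 = 3.700 °C.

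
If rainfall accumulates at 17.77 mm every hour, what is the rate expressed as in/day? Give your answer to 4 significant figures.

16.79 in/day

17.77 mm/hour × 0.0393701 in/mm × 24 hour/day = 16.79 in/day.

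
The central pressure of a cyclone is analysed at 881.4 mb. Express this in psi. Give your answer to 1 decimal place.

12.8 psi

1 mb = 0.0145038 psi, so 881.4 × 0.0145038 = 12.8 psi.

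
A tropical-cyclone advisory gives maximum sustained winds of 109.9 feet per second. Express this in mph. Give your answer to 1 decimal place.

74.9 mph

1 ft/s = 0.681818 mph, so 109.9 × 0.681818 = 74.9 mph.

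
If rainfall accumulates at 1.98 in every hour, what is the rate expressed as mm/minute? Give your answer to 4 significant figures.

0.8382 mm/minute

1.98 in/hour × 25.4 mm/in × 0.0166667 hour/minute = 0.8382 mm/minute.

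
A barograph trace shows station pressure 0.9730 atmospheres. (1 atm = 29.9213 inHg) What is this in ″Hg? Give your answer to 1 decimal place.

1 atm = 29.9213 inHg, so 0.9730 × 29.9213 = 29.1 inHg.

29.1 inHg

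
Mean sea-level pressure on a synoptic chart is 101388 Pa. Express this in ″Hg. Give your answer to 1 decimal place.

1 Pa = 0.0002953 inHg, so 101388 × 0.0002953 = 29.9 inHg.

29.9 inHg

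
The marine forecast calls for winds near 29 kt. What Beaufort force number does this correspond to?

Beaufort force 7

29 kt lies in the Beaufort 7 band (near gale, 28–33 kt).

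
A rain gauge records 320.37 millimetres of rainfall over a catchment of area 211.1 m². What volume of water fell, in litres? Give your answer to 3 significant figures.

67600 litres

1 mm over 1 m² is 1 L, so volume = 320.37 × 211.1 = 67630.107 L ≈ 67600 L.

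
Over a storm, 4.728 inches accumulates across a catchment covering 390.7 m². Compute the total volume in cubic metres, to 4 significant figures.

Depth: 4.728 in × 25.4 = 120.0912 mm.
1 mm over 1 m² is 1 L, so volume = 120.0912 × 390.7 = 46919.632 L = 46.92 m³.

46.92 cubic metres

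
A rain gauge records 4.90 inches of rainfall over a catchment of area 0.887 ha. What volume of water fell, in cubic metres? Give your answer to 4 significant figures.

Depth: 4.90 in × 25.4 = 124.46 mm.
Area: 0.887 ha = 8870 m².
1 mm over 1 m² is 1 L, so volume = 124.46 × 8870 = 1103960.2 L = 1104 m³.

1104 cubic metres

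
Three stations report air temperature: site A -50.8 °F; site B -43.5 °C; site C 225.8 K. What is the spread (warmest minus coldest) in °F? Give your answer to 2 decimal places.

6.93 °F

site A: -50.8 °F = -46.000 °C.
site C: 225.8 K = -47.350 °C.
Spread: (-43.500) − (-47.350) = 3.850 °C = 6.93 °F.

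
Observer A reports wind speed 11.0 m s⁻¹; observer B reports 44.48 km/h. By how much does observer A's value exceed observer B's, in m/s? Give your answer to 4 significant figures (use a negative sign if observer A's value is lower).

-1.356 m/s

observer B: 44.48 km/h = 12.35556 m/s.
Difference: 11.00000 − 12.35556 = -1.356 m/s.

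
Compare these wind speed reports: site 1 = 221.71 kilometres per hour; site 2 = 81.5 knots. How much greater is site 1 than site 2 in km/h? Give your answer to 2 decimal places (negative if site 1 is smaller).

site 2: 81.5 kt = 150.9380 km/h.
Difference: 221.7100 − 150.9380 = 70.77 km/h.

70.77 km/h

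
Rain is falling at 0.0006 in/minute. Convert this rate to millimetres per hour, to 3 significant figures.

0.914 mm/hour

0.0006 in/minute × 25.4 mm/in × 60 minute/hour = 0.914 mm/hour.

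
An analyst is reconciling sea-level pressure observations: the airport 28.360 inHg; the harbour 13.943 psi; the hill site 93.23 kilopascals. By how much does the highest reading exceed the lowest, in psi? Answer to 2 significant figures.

the airport: 28.360 inHg = 13.9291 psi.
the hill site: 93.23 kPa = 13.5219 psi.
Spread: 13.9430 − 13.5219 = 0.42 psi.

0.42 psi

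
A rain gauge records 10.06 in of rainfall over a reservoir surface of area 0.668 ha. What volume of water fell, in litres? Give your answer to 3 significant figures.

1710000 litres

Depth: 10.06 in × 25.4 = 255.524 mm.
Area: 0.668 ha = 6680 m².
1 mm over 1 m² is 1 L, so volume = 255.524 × 6680 = 1706900.3 L ≈ 1710000 L.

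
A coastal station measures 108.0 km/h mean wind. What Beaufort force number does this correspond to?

108.0 km/h = 30.0 m/s, which is Beaufort 11 (violent storm, 28.5–32.6 m/s).

Beaufort force 11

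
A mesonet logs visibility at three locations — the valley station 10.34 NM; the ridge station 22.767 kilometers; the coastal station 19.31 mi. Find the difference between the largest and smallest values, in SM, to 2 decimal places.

7.41 SM

the valley station: 10.34 nmi = 11.8991 SM.
the ridge station: 22.767 km = 14.1468 SM.
Spread: 19.3100 − 11.8991 = 7.41 SM.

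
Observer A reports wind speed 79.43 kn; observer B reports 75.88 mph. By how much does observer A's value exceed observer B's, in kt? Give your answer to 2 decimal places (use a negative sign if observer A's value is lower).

13.49 kt

observer B: 75.88 mph = 65.9379 kt.
Difference: 79.4300 − 65.9379 = 13.49 kt.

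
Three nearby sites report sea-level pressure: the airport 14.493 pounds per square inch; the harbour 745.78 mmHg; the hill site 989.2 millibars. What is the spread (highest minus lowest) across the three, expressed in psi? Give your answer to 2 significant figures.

0.15 psi

the harbour: 745.78 mmHg = 14.4210 psi.
the hill site: 989.2 mb = 14.3471 psi.
Spread: 14.4930 − 14.3471 = 0.15 psi.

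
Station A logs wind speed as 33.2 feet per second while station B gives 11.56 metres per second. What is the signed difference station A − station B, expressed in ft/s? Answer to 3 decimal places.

-4.727 ft/s

station B: 11.56 m/s = 37.92651 ft/s.
Difference: 33.20000 − 37.92651 = -4.727 ft/s.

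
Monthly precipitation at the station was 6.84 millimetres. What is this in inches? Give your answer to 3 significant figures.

0.269 in

1 mm = 0.0393701 in, so 6.84 × 0.0393701 = 0.269 in.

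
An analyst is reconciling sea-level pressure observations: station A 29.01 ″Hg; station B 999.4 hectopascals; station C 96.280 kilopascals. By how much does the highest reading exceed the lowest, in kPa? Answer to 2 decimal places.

3.66 kPa

station A: 29.01 inHg = 98.2391 kPa.
station B: 999.4 hPa = 99.9400 kPa.
Spread: 99.9400 − 96.2800 = 3.66 kPa.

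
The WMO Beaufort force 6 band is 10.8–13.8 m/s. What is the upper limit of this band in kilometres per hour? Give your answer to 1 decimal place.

49.7 km/h

10.8–13.8 m/s × 3.6 = 38.9–49.7 km/h.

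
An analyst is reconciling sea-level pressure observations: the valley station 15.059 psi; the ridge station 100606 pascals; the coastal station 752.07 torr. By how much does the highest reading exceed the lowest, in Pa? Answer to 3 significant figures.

the valley station: 15.059 psi = 103828.15 Pa.
the coastal station: 752.07 mmHg = 100267.77 Pa.
Spread: 103828.15 − 100267.77 = 3560 Pa.

3560 Pa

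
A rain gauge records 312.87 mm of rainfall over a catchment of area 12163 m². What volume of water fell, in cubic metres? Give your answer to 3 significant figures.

3810 cubic metres

1 mm over 1 m² is 1 L, so volume = 312.87 × 12163 = 3805437.8 L = 3810 m³.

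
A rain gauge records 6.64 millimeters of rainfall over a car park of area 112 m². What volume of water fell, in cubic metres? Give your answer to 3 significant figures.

1 mm over 1 m² is 1 L, so volume = 6.64 × 112 = 743.68 L = 0.744 m³.

0.744 cubic metres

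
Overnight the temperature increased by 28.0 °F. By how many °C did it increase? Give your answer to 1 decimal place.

A change of 1 °C equals a change of 1.8 °F: Δ°C = 28.0 × 0.5556 = 15.6 °C.

15.6 °C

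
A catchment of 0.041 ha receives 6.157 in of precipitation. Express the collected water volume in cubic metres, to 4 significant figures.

Depth: 6.157 in × 25.4 = 156.3878 mm.
Area: 0.041 ha = 410 m².
1 mm over 1 m² is 1 L, so volume = 156.3878 × 410 = 64118.998 L = 64.12 m³.

64.12 cubic metres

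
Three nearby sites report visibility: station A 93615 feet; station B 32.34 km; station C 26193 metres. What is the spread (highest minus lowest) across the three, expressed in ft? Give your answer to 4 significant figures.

station B: 32.34 km = 106102.36 ft.
station C: 26193 m = 85935.04 ft.
Spread: 106102.36 − 85935.04 = 20170 ft.

20170 ft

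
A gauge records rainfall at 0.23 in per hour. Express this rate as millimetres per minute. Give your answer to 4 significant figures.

0.09737 mm/minute

0.23 in/hour × 25.4 mm/in × 0.0166667 hour/minute = 0.09737 mm/minute.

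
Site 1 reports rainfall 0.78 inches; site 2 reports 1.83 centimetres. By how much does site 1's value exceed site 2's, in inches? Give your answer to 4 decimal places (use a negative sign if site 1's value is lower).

0.0595 in

site 2: 1.83 cm = 0.720472 in.
Difference: 0.780000 − 0.720472 = 0.0595 in.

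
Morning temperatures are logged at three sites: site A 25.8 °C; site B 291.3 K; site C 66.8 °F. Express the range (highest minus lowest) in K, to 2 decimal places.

7.65 K

site B: 291.3 K = 18.150 °C.
site C: 66.8 °F = 19.333 °C.
Spread: 25.800 − 18.150 = 7.650 °C.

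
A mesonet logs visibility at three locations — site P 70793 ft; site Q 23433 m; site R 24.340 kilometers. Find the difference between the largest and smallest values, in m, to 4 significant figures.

site P: 70793 ft = 21577.71 m.
site R: 24.340 km = 24340.00 m.
Spread: 24340.00 − 21577.71 = 2762 m.

2762 m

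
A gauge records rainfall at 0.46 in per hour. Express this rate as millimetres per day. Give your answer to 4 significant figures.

0.46 in/hour × 25.4 mm/in × 24 hour/day = 280.4 mm/day.

280.4 mm/day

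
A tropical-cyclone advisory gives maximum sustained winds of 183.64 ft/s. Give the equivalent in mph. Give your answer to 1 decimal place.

125.2 mph

1 ft/s = 0.681818 mph, so 183.64 × 0.681818 = 125.2 mph.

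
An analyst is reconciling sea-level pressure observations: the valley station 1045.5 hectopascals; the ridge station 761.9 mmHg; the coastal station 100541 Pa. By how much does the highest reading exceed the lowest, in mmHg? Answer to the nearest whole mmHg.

30 mmHg

the valley station: 1045.5 hPa = 784.19 mmHg.
the coastal station: 100541 Pa = 754.12 mmHg.
Spread: 784.19 − 754.12 = 30 mmHg.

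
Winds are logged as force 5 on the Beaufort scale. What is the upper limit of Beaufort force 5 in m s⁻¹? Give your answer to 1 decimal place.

10.7 m/s

Beaufort 5 (fresh breeze) spans 8.0–10.7 m/s.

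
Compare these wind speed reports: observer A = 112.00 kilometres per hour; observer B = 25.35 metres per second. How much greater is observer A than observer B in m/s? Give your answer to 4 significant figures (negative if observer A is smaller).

5.761 m/s

observer A: 112.00 km/h = 31.11111 m/s.
Difference: 31.11111 − 25.35000 = 5.761 m/s.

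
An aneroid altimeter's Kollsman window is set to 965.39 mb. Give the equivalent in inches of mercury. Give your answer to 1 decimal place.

1 mb = 0.02953 inHg, so 965.39 × 0.02953 = 28.5 inHg.

28.5 inHg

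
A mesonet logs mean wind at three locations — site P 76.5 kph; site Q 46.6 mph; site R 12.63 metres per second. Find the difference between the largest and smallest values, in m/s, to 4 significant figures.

site P: 76.5 km/h = 21.25000 m/s.
site Q: 46.6 mph = 20.83206 m/s.
Spread: 21.25000 − 12.63000 = 8.620 m/s.

8.620 m/s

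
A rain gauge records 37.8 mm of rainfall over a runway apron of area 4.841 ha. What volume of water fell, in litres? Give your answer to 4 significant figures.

Area: 4.841 ha = 48410 m².
1 mm over 1 m² is 1 L, so volume = 37.8 × 48410 = 1829898 L ≈ 1830000 L.

1830000 litres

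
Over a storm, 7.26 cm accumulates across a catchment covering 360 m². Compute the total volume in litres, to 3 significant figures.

26100 litres

Depth: 7.26 cm × 10 = 72.6 mm.
1 mm over 1 m² is 1 L, so volume = 72.6 × 360 = 26136 L ≈ 26100 L.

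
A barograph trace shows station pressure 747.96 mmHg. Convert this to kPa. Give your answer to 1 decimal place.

99.7 kPa

1 mmHg = 0.133322 kPa, so 747.96 × 0.133322 = 99.7 kPa.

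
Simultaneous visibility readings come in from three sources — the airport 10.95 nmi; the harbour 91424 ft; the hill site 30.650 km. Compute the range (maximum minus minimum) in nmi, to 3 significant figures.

5.60 nmi

the harbour: 91424 ft = 15.0465 nmi.
the hill site: 30.650 km = 16.5497 nmi.
Spread: 16.5497 − 10.9500 = 5.60 nmi.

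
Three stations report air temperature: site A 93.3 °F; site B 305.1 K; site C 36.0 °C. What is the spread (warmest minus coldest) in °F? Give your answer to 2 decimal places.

7.29 °F

site A: 93.3 °F = 34.056 °C.
site B: 305.1 K = 31.950 °C.
Spread: 36.000 − 31.950 = 4.050 °C = 7.29 °F.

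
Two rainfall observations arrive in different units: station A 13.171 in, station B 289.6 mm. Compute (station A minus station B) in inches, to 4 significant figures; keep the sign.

1.769 in

station B: 289.6 mm = 11.40157 in.
Difference: 13.17100 − 11.40157 = 1.769 in.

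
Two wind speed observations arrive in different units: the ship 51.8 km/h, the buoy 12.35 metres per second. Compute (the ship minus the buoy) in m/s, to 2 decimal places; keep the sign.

the ship: 51.8 km/h = 14.3889 m/s.
Difference: 14.3889 − 12.3500 = 2.04 m/s.

2.04 m/s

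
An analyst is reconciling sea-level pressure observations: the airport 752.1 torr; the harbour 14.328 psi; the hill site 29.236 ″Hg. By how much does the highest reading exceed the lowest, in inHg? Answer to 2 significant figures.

0.44 inHg

the airport: 752.1 mmHg = 29.6102 inHg.
the harbour: 14.328 psi = 29.1721 inHg.
Spread: 29.6102 − 29.1721 = 0.44 inHg.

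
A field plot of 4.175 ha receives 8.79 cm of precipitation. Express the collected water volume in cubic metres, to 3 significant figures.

3670 cubic metres

Depth: 8.79 cm × 10 = 87.9 mm.
Area: 4.175 ha = 41750 m².
1 mm over 1 m² is 1 L, so volume = 87.9 × 41750 = 3669825 L = 3670 m³.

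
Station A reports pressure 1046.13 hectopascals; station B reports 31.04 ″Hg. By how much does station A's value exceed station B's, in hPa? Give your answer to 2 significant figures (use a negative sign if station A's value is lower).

station B: 31.04 inHg = 1051.135 hPa.
Difference: 1046.130 − 1051.135 = -5.0 hPa.

-5.0 hPa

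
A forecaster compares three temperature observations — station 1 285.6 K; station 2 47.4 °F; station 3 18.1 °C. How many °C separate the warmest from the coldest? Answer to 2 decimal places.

station 1: 285.6 K = 12.450 °C.
station 2: 47.4 °F = 8.556 °C.
Spread: 18.100 − 8.556 = 9.544 °C.

9.54 °C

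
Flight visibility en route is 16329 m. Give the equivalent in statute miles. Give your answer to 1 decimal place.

10.1 SM

1 m = 0.000621371 SM, so 16329 × 0.000621371 = 10.1 SM.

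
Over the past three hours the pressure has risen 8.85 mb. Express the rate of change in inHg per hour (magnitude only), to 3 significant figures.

0.0871 inHg per hour

8.85 mb / 3 h × 0.02953 inHg/mb = 0.0871 inHg/h.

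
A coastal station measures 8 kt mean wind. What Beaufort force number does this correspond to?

8 kt lies in the Beaufort 3 band (gentle breeze, 7–10 kt).

Beaufort force 3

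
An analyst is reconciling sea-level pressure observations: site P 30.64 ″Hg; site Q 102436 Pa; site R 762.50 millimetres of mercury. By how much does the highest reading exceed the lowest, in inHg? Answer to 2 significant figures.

site Q: 102436 Pa = 30.2493 inHg.
site R: 762.50 mmHg = 30.0197 inHg.
Spread: 30.6400 − 30.0197 = 0.62 inHg.

0.62 inHg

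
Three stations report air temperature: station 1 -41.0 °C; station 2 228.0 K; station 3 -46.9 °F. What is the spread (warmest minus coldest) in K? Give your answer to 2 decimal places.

4.15 K

station 2: 228.0 K = -45.150 °C.
station 3: -46.9 °F = -43.833 °C.
Spread: (-41.000) − (-45.150) = 4.150 °C.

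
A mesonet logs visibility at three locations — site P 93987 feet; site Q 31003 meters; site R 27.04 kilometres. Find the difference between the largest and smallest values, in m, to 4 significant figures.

site P: 93987 ft = 28647.24 m.
site R: 27.04 km = 27040.00 m.
Spread: 31003.00 − 27040.00 = 3963 m.

3963 m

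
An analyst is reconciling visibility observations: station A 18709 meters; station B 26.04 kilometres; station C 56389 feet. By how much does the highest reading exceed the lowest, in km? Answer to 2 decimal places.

8.85 km

station A: 18709 m = 18.7090 km.
station C: 56389 ft = 17.1874 km.
Spread: 26.0400 − 17.1874 = 8.85 km.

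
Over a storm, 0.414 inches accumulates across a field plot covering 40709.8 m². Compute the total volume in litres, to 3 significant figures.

Depth: 0.414 in × 25.4 = 10.5156 mm.
1 mm over 1 m² is 1 L, so volume = 10.5156 × 40709.8 = 428087.97 L ≈ 428000 L.

428000 litres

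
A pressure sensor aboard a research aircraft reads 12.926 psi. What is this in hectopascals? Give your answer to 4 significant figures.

1 psi = 68.9476 hPa, so 12.926 × 68.9476 = 891.2 hPa.

891.2 hPa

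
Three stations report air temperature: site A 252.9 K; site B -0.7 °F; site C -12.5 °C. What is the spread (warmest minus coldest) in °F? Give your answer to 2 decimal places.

site A: 252.9 K = -20.250 °C.
site B: -0.7 °F = -18.167 °C.
Spread: (-12.500) − (-20.250) = 7.750 °C = 13.95 °F.

13.95 °F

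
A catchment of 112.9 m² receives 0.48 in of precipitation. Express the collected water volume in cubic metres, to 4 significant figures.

1.376 cubic metres

Depth: 0.48 in × 25.4 = 12.192 mm.
1 mm over 1 m² is 1 L, so volume = 12.192 × 112.9 = 1376.4768 L = 1.376 m³.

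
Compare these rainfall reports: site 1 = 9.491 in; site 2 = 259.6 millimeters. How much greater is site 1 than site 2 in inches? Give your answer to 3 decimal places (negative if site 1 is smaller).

site 2: 259.6 mm = 10.22047 in.
Difference: 9.49100 − 10.22047 = -0.729 in.

-0.729 in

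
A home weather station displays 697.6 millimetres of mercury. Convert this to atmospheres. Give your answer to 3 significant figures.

0.918 atm

1 mmHg = 0.00131579 atm, so 697.6 × 0.00131579 = 0.918 atm.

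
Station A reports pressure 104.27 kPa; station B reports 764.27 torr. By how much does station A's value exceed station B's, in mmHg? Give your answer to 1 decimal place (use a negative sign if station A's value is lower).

station A: 104.27 kPa = 782.089 mmHg.
Difference: 782.089 − 764.270 = 17.8 mmHg.

17.8 mmHg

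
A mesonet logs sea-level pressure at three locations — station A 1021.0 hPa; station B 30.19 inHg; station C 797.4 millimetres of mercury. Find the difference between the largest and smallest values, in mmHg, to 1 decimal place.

31.6 mmHg

station A: 1021.0 hPa = 765.813 mmHg.
station B: 30.19 inHg = 766.826 mmHg.
Spread: 797.400 − 765.813 = 31.6 mmHg.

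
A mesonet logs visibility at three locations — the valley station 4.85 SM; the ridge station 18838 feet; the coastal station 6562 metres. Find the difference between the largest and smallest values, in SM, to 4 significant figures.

the ridge station: 18838 ft = 3.56780 SM.
the coastal station: 6562 m = 4.07744 SM.
Spread: 4.85000 − 3.56780 = 1.282 SM.

1.282 SM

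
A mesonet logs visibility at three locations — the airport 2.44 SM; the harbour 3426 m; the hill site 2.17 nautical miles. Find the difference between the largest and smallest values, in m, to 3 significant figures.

593 m

the airport: 2.44 SM = 3926.80 m.
the hill site: 2.17 nmi = 4018.84 m.
Spread: 4018.84 − 3426.00 = 593 m.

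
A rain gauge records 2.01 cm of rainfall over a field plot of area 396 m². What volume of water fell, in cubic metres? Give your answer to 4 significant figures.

7.960 cubic metres

Depth: 2.01 cm × 10 = 20.1 mm.
1 mm over 1 m² is 1 L, so volume = 20.1 × 396 = 7959.6 L = 7.960 m³.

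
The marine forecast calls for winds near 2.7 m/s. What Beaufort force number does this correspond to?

2.7 m/s lies in the Beaufort 2 band (light breeze, 1.6–3.3 m/s).

Beaufort force 2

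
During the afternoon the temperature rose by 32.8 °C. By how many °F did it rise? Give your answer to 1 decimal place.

59.0 °F

A change of 1 °C equals a change of 1.8 °F: Δ°F = 32.8 × 1.8 = 59.0 °F.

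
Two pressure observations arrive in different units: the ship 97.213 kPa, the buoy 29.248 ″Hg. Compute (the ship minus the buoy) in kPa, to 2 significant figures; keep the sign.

the buoy: 29.248 inHg = 99.045 kPa.
Difference: 97.213 − 99.045 = -1.8 kPa.

-1.8 kPa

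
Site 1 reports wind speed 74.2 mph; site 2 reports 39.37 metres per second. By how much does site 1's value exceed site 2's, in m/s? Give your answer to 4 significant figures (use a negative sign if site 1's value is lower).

-6.200 m/s

site 1: 74.2 mph = 33.17037 m/s.
Difference: 33.17037 − 39.37000 = -6.200 m/s.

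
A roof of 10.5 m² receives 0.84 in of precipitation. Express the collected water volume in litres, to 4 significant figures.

Depth: 0.84 in × 25.4 = 21.336 mm.
1 mm over 1 m² is 1 L, so volume = 21.336 × 10.5 = 224.028 L ≈ 224.0 L.

224.0 litres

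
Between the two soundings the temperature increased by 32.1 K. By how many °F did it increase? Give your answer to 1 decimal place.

A change of 1 °C equals a change of 1.8 °F: Δ°F = 32.1 × 1.8 = 57.8 °F.

57.8 °F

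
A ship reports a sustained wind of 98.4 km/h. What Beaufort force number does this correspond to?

Beaufort force 10

98.4 km/h = 27.3 m/s, which is Beaufort 10 (storm, 24.5–28.4 m/s).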